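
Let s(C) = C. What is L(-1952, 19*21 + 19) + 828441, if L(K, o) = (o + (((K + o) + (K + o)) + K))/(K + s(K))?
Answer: 1617119133/1952 ≈ 8.2844e+5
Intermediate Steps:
L(K, o) = (3*K + 3*o)/(2*K) (L(K, o) = (o + (((K + o) + (K + o)) + K))/(K + K) = (o + ((2*K + 2*o) + K))/((2*K)) = (o + (2*o + 3*K))*(1/(2*K)) = (3*K + 3*o)*(1/(2*K)) = (3*K + 3*o)/(2*K))
L(-1952, 19*21 + 19) + 828441 = (3/2)*(-1952 + (19*21 + 19))/(-1952) + 828441 = (3/2)*(-1/1952)*(-1952 + (399 + 19)) + 828441 = (3/2)*(-1/1952)*(-1952 + 418) + 828441 = (3/2)*(-1/1952)*(-1534) + 828441 = 2301/1952 + 828441 = 1617119133/1952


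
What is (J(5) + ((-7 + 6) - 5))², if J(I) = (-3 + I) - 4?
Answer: 64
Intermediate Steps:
J(I) = -7 + I
(J(5) + ((-7 + 6) - 5))² = ((-7 + 5) + ((-7 + 6) - 5))² = (-2 + (-1 - 5))² = (-2 - 6)² = (-8)² = 64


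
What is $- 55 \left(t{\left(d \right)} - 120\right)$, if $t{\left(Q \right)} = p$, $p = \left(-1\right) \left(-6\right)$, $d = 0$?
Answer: $6270$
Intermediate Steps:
$p = 6$
$t{\left(Q \right)} = 6$
$- 55 \left(t{\left(d \right)} - 120\right) = - 55 \left(6 - 120\right) = \left(-55\right) \left(-114\right) = 6270$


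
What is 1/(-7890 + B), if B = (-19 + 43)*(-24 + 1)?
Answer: -1/8442 ≈ -0.00011846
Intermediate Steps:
B = -552 (B = 24*(-23) = -552)
1/(-7890 + B) = 1/(-7890 - 552) = 1/(-8442) = -1/8442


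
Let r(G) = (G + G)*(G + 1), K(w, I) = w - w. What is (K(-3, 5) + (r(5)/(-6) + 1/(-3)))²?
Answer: 961/9 ≈ 106.78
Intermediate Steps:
K(w, I) = 0
r(G) = 2*G*(1 + G) (r(G) = (2*G)*(1 + G) = 2*G*(1 + G))
(K(-3, 5) + (r(5)/(-6) + 1/(-3)))² = (0 + ((2*5*(1 + 5))/(-6) + 1/(-3)))² = (0 + ((2*5*6)*(-⅙) + 1*(-⅓)))² = (0 + (60*(-⅙) - ⅓))² = (0 + (-10 - ⅓))² = (0 - 31/3)² = (-31/3)² = 961/9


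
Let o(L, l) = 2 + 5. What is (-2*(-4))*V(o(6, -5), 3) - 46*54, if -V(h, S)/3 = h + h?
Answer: -2820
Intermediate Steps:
o(L, l) = 7
V(h, S) = -6*h (V(h, S) = -3*(h + h) = -6*h)
(-2*(-4))*V(o(6, -5), 3) - 46*54 = (-2*(-4))*(-6*7) - 46*54 = 8*(-42) - 2484 = -336 - 2484 = -2820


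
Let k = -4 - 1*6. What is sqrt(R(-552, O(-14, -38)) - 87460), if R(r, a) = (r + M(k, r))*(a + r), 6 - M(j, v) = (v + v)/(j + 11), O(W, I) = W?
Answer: 2*I*sqrt(100822) ≈ 635.05*I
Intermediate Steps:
k = -10 (k = -4 - 6 = -10)
M(j, v) = 6 - 2*v/(11 + j) (M(j, v) = 6 - (v + v)/(j + 11) = 6 - 2*v/(11 + j))
R(r, a) = (6 - r)*(a + r) (R(r, a) = (r + 2*(33 - r + 3*(-10))/(11 - 10))*(a + r) = (r + 2*(33 - r - 30)/1)*(a + r) = (r + 2*1*(3 - r))*(a + r) = (r + (6 - 2*r))*(a + r) = (6 - r)*(a + r))
sqrt(R(-552, O(-14, -38)) - 87460) = sqrt((-1*(-552)**2 + 6*(-14) + 6*(-552) - 1*(-14)*(-552)) - 87460) = sqrt((-1*304704 - 84 - 3312 - 7728) - 87460) = sqrt((-304704 - 84 - 3312 - 7728) - 87460) = sqrt(-315828 - 87460) = sqrt(-403288) = 2*I*sqrt(100822)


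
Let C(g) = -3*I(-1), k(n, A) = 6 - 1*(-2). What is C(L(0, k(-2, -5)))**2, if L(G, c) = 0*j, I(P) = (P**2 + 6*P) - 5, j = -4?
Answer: 900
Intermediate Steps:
I(P) = -5 + P**2 + 6*P
k(n, A) = 8 (k(n, A) = 6 + 2 = 8)
L(G, c) = 0 (L(G, c) = 0*(-4) = 0)
C(g) = 30 (C(g) = -3*(-5 + (-1)**2 + 6*(-1)) = -3*(-5 + 1 - 6) = -3*(-10) = 30)
C(L(0, k(-2, -5)))**2 = 30**2 = 900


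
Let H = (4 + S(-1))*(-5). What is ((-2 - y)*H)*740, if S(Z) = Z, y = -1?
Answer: 11100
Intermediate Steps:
H = -15 (H = (4 - 1)*(-5) = 3*(-5) = -15)
((-2 - y)*H)*740 = ((-2 - 1*(-1))*(-15))*740 = ((-2 + 1)*(-15))*740 = -1*(-15)*740 = 15*740 = 11100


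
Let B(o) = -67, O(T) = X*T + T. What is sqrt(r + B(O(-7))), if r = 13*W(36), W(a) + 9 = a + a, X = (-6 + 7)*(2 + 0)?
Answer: 4*sqrt(47) ≈ 27.423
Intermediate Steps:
X = 2 (X = 1*2 = 2)
W(a) = -9 + 2*a (W(a) = -9 + (a + a) = -9 + 2*a)
O(T) = 3*T (O(T) = 2*T + T = 3*T)
r = 819 (r = 13*(-9 + 2*36) = 13*(-9 + 72) = 13*63 = 819)
sqrt(r + B(O(-7))) = sqrt(819 - 67) = sqrt(752) = 4*sqrt(47)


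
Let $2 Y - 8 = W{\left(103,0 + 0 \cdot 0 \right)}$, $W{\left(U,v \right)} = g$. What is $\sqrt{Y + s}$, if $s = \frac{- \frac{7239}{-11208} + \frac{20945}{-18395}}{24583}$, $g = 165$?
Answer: $\frac{\sqrt{14608727359037119333642}}{12995655452} \approx 9.3005$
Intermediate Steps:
$W{\left(U,v \right)} = 165$
$Y = \frac{173}{2}$ ($Y = 4 + \frac{1}{2} \cdot 165 = 4 + \frac{165}{2} = \frac{173}{2} \approx 86.5$)
$s = - \frac{6772677}{337887041752}$ ($s = \left(\left(-7239\right) \left(- \frac{1}{11208}\right) + 20945 \left(- \frac{1}{18395}\right)\right) \frac{1}{24583} = \left(\frac{2413}{3736} - \frac{4189}{3679}\right) \frac{1}{24583} = \left(- \frac{6772677}{13744744}\right) \frac{1}{24583} = - \frac{6772677}{337887041752} \approx -2.0044 \cdot 10^{-5}$)
$\sqrt{Y + s} = \sqrt{\frac{173}{2} - \frac{6772677}{337887041752}} = \sqrt{\frac{29227222338871}{337887041752}} = \frac{\sqrt{14608727359037119333642}}{12995655452}$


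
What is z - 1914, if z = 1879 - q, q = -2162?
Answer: 2127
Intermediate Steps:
z = 4041 (z = 1879 - 1*(-2162) = 1879 + 2162 = 4041)
z - 1914 = 4041 - 1914 = 2127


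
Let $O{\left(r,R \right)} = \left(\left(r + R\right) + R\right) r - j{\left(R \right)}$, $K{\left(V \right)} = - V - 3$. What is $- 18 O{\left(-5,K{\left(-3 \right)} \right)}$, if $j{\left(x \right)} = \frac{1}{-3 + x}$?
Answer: $-456$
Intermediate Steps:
$K{\left(V \right)} = -3 - V$
$O{\left(r,R \right)} = - \frac{1}{-3 + R} + r \left(r + 2 R\right)$ ($O{\left(r,R \right)} = \left(\left(r + R\right) + R\right) r - \frac{1}{-3 + R} = \left(\left(R + r\right) + R\right) r - \frac{1}{-3 + R} = \left(r + 2 R\right) r - \frac{1}{-3 + R} = r \left(r + 2 R\right) - \frac{1}{-3 + R} = - \frac{1}{-3 + R} + r \left(r + 2 R\right)$)
$- 18 O{\left(-5,K{\left(-3 \right)} \right)} = - 18 \frac{-1 - 5 \left(-3 - 0\right) \left(-5 + 2 \left(-3 - -3\right)\right)}{-3 - 0} = - 18 \frac{-1 - 5 \left(-3 + \left(-3 + 3\right)\right) \left(-5 + 2 \left(-3 + 3\right)\right)}{-3 + \left(-3 + 3\right)} = - 18 \frac{-1 - 5 \left(-3 + 0\right) \left(-5 + 2 \cdot 0\right)}{-3 + 0} = - 18 \frac{-1 - - 15 \left(-5 + 0\right)}{-3} = - 18 \left(- \frac{-1 - \left(-15\right) \left(-5\right)}{3}\right) = - 18 \left(- \frac{-1 - 75}{3}\right) = - 18 \left(\left(- \frac{1}{3}\right) \left(-76\right)\right) = \left(-18\right) \frac{76}{3} = -456$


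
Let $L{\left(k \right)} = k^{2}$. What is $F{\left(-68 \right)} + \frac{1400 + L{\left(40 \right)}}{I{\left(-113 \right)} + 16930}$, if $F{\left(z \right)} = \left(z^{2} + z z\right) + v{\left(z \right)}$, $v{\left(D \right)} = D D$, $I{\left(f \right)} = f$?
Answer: $\frac{233288424}{16817} \approx 13872.0$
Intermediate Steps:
$v{\left(D \right)} = D^{2}$
$F{\left(z \right)} = 3 z^{2}$ ($F{\left(z \right)} = \left(z^{2} + z z\right) + z^{2} = \left(z^{2} + z^{2}\right) + z^{2} = 2 z^{2} + z^{2} = 3 z^{2}$)
$F{\left(-68 \right)} + \frac{1400 + L{\left(40 \right)}}{I{\left(-113 \right)} + 16930} = 3 \left(-68\right)^{2} + \frac{1400 + 40^{2}}{-113 + 16930} = 3 \cdot 4624 + \frac{1400 + 1600}{16817} = 13872 + 3000 \cdot \frac{1}{16817} = 13872 + \frac{3000}{16817} = \frac{233288424}{16817}$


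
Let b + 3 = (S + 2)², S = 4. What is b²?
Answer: 1089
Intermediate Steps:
b = 33 (b = -3 + (4 + 2)² = -3 + 6² = -3 + 36 = 33)
b² = 33² = 1089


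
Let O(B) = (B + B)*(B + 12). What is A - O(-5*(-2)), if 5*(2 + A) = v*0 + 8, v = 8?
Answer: -2202/5 ≈ -440.40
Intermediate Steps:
O(B) = 2*B*(12 + B) (O(B) = (2*B)*(12 + B) = 2*B*(12 + B))
A = -2/5 (A = -2 + (8*0 + 8)/5 = -2 + (0 + 8)/5 = -2 + (1/5)*8 = -2 + 8/5 = -2/5 ≈ -0.40000)
A - O(-5*(-2)) = -2/5 - 2*(-5*(-2))*(12 - 5*(-2)) = -2/5 - 2*10*(12 + 10) = -2/5 - 2*10*22 = -2/5 - 1*440 = -2/5 - 440 = -2202/5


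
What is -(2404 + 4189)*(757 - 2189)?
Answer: 9441176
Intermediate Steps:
-(2404 + 4189)*(757 - 2189) = -6593*(-1432) = -1*(-9441176) = 9441176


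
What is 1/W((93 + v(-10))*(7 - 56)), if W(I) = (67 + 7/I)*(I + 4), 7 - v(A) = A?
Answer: -385/138929177 ≈ -2.7712e-6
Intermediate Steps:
v(A) = 7 - A
W(I) = (4 + I)*(67 + 7/I) (W(I) = (67 + 7/I)*(4 + I) = (4 + I)*(67 + 7/I))
1/W((93 + v(-10))*(7 - 56)) = 1/(275 + 28/(((93 + (7 - 1*(-10)))*(7 - 56))) + 67*((93 + (7 - 1*(-10)))*(7 - 56))) = 1/(275 + 28/(((93 + (7 + 10))*(-49))) + 67*((93 + (7 + 10))*(-49))) = 1/(275 + 28/(((93 + 17)*(-49))) + 67*((93 + 17)*(-49))) = 1/(275 + 28/((110*(-49))) + 67*(110*(-49))) = 1/(275 + 28/(-5390) + 67*(-5390)) = 1/(275 + 28*(-1/5390) - 361130) = 1/(275 - 2/385 - 361130) = 1/(-138929177/385) = -385/138929177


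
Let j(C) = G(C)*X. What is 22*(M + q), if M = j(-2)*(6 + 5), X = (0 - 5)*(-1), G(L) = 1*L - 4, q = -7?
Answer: -7414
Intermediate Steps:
G(L) = -4 + L (G(L) = L - 4 = -4 + L)
X = 5 (X = -5*(-1) = 5)
j(C) = -20 + 5*C (j(C) = (-4 + C)*5 = -20 + 5*C)
M = -330 (M = (-20 + 5*(-2))*(6 + 5) = (-20 - 10)*11 = -30*11 = -330)
22*(M + q) = 22*(-330 - 7) = 22*(-337) = -7414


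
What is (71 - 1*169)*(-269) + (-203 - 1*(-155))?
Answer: 26314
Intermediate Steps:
(71 - 1*169)*(-269) + (-203 - 1*(-155)) = (71 - 169)*(-269) + (-203 + 155) = -98*(-269) - 48 = 26362 - 48 = 26314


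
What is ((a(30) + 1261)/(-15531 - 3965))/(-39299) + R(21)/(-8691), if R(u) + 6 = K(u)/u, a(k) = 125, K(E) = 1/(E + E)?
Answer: 1016111820449/1468268086806612 ≈ 0.00069205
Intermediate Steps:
K(E) = 1/(2*E)
R(u) = -6 + 1/(2*u²) (R(u) = -6 + (1/(2*u))/u = -6 + 1/(2*u²))
((a(30) + 1261)/(-15531 - 3965))/(-39299) + R(21)/(-8691) = ((125 + 1261)/(-15531 - 3965))/(-39299) + (-6 + (½)/21²)/(-8691) = (1386/(-19496))*(-1/39299) + (-6 + (½)*(1/441))*(-1/8691) = (1386*(-1/19496))*(-1/39299) + (-6 + 1/882)*(-1/8691) = -693/9748*(-1/39299) - 5291/882*(-1/8691) = 693/383086652 + 5291/7665462 = 1016111820449/1468268086806612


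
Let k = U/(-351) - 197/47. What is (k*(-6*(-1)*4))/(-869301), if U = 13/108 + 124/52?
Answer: 194495374/1677880455849 ≈ 0.00011592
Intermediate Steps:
U = 3517/1404 (U = 13*(1/108) + 124*(1/52) = 13/108 + 31/13 = 3517/1404 ≈ 2.5050)
k = -97247687/23161788 (k = (3517/1404)/(-351) - 197/47 = (3517/1404)*(-1/351) - 197*1/47 = -3517/492804 - 197/47 = -97247687/23161788 ≈ -4.1986)
(k*(-6*(-1)*4))/(-869301) = -97247687*(-6*(-1))*4/23161788/(-869301) = -97247687*4/3860298*(-1/869301) = -97247687/23161788*24*(-1/869301) = -194495374/1930149*(-1/869301) = 194495374/1677880455849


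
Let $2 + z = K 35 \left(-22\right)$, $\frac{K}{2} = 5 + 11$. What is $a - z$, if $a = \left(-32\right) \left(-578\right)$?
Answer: $43138$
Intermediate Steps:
$a = 18496$
$K = 32$ ($K = 2 \left(5 + 11\right) = 2 \cdot 16 = 32$)
$z = -24642$ ($z = -2 + 32 \cdot 35 \left(-22\right) = -2 + 1120 \left(-22\right) = -2 - 24640 = -24642$)
$a - z = 18496 - -24642 = 18496 + 24642 = 43138$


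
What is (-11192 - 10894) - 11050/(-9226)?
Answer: -101877193/4613 ≈ -22085.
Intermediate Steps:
(-11192 - 10894) - 11050/(-9226) = -22086 - 11050*(-1/9226) = -22086 + 5525/4613 = -101877193/4613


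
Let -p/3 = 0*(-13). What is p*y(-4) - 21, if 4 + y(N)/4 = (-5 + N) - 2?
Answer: -21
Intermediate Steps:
y(N) = -44 + 4*N (y(N) = -16 + 4*((-5 + N) - 2) = -16 + 4*(-7 + N) = -16 + (-28 + 4*N) = -44 + 4*N)
p = 0 (p = -0*(-13) = -3*0 = 0)
p*y(-4) - 21 = 0*(-44 + 4*(-4)) - 21 = 0*(-44 - 16) - 21 = 0*(-60) - 21 = 0 - 21 = -21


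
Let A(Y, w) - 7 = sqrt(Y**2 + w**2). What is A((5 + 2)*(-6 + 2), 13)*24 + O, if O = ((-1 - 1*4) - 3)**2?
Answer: 232 + 24*sqrt(953) ≈ 972.90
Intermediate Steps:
O = 64 (O = ((-1 - 4) - 3)**2 = (-5 - 3)**2 = (-8)**2 = 64)
A(Y, w) = 7 + sqrt(Y**2 + w**2)
A((5 + 2)*(-6 + 2), 13)*24 + O = (7 + sqrt(((5 + 2)*(-6 + 2))**2 + 13**2))*24 + 64 = (7 + sqrt((7*(-4))**2 + 169))*24 + 64 = (7 + sqrt((-28)**2 + 169))*24 + 64 = (7 + sqrt(784 + 169))*24 + 64 = (7 + sqrt(953))*24 + 64 = (168 + 24*sqrt(953)) + 64 = 232 + 24*sqrt(953)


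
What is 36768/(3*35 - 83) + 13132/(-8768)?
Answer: 40261615/24112 ≈ 1669.8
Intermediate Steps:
36768/(3*35 - 83) + 13132/(-8768) = 36768/(105 - 83) + 13132*(-1/8768) = 36768/22 - 3283/2192 = 36768*(1/22) - 3283/2192 = 18384/11 - 3283/2192 = 40261615/24112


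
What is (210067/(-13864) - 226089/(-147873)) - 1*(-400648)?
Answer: 273781684054887/683370424 ≈ 4.0063e+5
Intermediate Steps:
(210067/(-13864) - 226089/(-147873)) - 1*(-400648) = (210067*(-1/13864) - 226089*(-1/147873)) + 400648 = (-210067/13864 + 75363/49291) + 400648 = -9309579865/683370424 + 400648 = 273781684054887/683370424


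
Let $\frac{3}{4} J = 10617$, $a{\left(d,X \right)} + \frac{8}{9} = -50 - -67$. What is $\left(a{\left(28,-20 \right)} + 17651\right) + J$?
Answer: $\frac{286408}{9} \approx 31823.0$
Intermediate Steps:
$a{\left(d,X \right)} = \frac{145}{9}$ ($a{\left(d,X \right)} = - \frac{8}{9} - -17 = - \frac{8}{9} + \left(-50 + 67\right) = - \frac{8}{9} + 17 = \frac{145}{9}$)
$J = 14156$ ($J = \frac{4}{3} \cdot 10617 = 14156$)
$\left(a{\left(28,-20 \right)} + 17651\right) + J = \left(\frac{145}{9} + 17651\right) + 14156 = \frac{159004}{9} + 14156 = \frac{286408}{9}$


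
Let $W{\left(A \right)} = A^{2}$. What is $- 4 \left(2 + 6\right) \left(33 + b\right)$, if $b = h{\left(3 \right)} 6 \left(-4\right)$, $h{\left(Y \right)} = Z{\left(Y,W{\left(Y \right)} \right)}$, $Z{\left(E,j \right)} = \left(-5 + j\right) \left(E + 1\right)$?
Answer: $11232$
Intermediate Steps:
$Z{\left(E,j \right)} = \left(1 + E\right) \left(-5 + j\right)$ ($Z{\left(E,j \right)} = \left(-5 + j\right) \left(1 + E\right) = \left(1 + E\right) \left(-5 + j\right)$)
$h{\left(Y \right)} = -5 + Y^{2} + Y^{3} - 5 Y$ ($h{\left(Y \right)} = -5 + Y^{2} - 5 Y + Y Y^{2} = -5 + Y^{2} - 5 Y + Y^{3} = -5 + Y^{2} + Y^{3} - 5 Y$)
$b = -384$ ($b = \left(-5 + 3^{2} + 3^{3} - 15\right) 6 \left(-4\right) = \left(-5 + 9 + 27 - 15\right) 6 \left(-4\right) = 16 \cdot 6 \left(-4\right) = 96 \left(-4\right) = -384$)
$- 4 \left(2 + 6\right) \left(33 + b\right) = - 4 \left(2 + 6\right) \left(33 - 384\right) = \left(-4\right) 8 \left(-351\right) = \left(-32\right) \left(-351\right) = 11232$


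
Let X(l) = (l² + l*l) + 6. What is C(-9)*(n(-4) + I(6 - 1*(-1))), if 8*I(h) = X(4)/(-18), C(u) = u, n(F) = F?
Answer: 307/8 ≈ 38.375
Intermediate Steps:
X(l) = 6 + 2*l² (X(l) = (l² + l²) + 6 = 2*l² + 6 = 6 + 2*l²)
I(h) = -19/72 (I(h) = ((6 + 2*4²)/(-18))/8 = ((6 + 2*16)*(-1/18))/8 = ((6 + 32)*(-1/18))/8 = (38*(-1/18))/8 = (⅛)*(-19/9) = -19/72)
C(-9)*(n(-4) + I(6 - 1*(-1))) = -9*(-4 - 19/72) = -9*(-307/72) = 307/8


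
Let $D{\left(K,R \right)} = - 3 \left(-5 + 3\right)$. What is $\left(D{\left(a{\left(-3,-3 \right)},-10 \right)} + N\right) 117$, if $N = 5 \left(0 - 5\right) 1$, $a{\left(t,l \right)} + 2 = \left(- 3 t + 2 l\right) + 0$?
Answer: $-2223$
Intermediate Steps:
$a{\left(t,l \right)} = -2 - 3 t + 2 l$ ($a{\left(t,l \right)} = -2 + \left(\left(- 3 t + 2 l\right) + 0\right) = -2 + \left(- 3 t + 2 l\right) = -2 - 3 t + 2 l$)
$D{\left(K,R \right)} = 6$ ($D{\left(K,R \right)} = \left(-3\right) \left(-2\right) = 6$)
$N = -25$ ($N = 5 \left(-5\right) 1 = \left(-25\right) 1 = -25$)
$\left(D{\left(a{\left(-3,-3 \right)},-10 \right)} + N\right) 117 = \left(6 - 25\right) 117 = \left(-19\right) 117 = -2223$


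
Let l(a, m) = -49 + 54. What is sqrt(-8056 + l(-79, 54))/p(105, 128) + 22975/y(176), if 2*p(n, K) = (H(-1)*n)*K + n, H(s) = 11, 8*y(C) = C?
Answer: 22975/22 + 2*I*sqrt(8051)/147945 ≈ 1044.3 + 0.001213*I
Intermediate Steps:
y(C) = C/8
l(a, m) = 5
p(n, K) = n/2 + 11*K*n/2 (p(n, K) = ((11*n)*K + n)/2 = (11*K*n + n)/2 = (n + 11*K*n)/2 = n/2 + 11*K*n/2)
sqrt(-8056 + l(-79, 54))/p(105, 128) + 22975/y(176) = sqrt(-8056 + 5)/(((1/2)*105*(1 + 11*128))) + 22975/(((1/8)*176)) = sqrt(-8051)/(((1/2)*105*(1 + 1408))) + 22975/22 = (I*sqrt(8051))/(((1/2)*105*1409)) + 22975*(1/22) = (I*sqrt(8051))/(147945/2) + 22975/22 = (I*sqrt(8051))*(2/147945) + 22975/22 = 2*I*sqrt(8051)/147945 + 22975/22 = 22975/22 + 2*I*sqrt(8051)/147945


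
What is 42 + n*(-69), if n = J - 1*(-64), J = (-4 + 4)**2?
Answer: -4374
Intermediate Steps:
J = 0 (J = 0**2 = 0)
n = 64 (n = 0 - 1*(-64) = 0 + 64 = 64)
42 + n*(-69) = 42 + 64*(-69) = 42 - 4416 = -4374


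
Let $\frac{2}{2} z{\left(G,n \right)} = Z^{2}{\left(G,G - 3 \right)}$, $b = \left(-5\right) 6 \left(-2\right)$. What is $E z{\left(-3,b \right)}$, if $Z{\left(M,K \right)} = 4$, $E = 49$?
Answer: $784$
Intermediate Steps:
$b = 60$ ($b = \left(-30\right) \left(-2\right) = 60$)
$z{\left(G,n \right)} = 16$ ($z{\left(G,n \right)} = 4^{2} = 16$)
$E z{\left(-3,b \right)} = 49 \cdot 16 = 784$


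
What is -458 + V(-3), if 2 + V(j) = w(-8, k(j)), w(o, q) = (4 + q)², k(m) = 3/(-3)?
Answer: -451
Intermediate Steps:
k(m) = -1 (k(m) = 3*(-⅓) = -1)
V(j) = 7 (V(j) = -2 + (4 - 1)² = -2 + 3² = -2 + 9 = 7)
-458 + V(-3) = -458 + 7 = -451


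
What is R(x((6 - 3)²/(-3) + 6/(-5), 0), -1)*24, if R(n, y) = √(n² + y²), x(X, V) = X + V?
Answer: 24*√466/5 ≈ 103.62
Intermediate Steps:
x(X, V) = V + X
R(x((6 - 3)²/(-3) + 6/(-5), 0), -1)*24 = √((0 + ((6 - 3)²/(-3) + 6/(-5)))² + (-1)²)*24 = √((0 + (3²*(-⅓) + 6*(-⅕)))² + 1)*24 = √((0 + (9*(-⅓) - 6/5))² + 1)*24 = √((0 + (-3 - 6/5))² + 1)*24 = √((0 - 21/5)² + 1)*24 = √((-21/5)² + 1)*24 = √(441/25 + 1)*24 = √(466/25)*24 = (√466/5)*24 = 24*√466/5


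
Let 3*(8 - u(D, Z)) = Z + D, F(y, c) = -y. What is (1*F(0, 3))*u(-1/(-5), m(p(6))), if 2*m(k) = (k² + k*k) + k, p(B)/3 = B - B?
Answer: 0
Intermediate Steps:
p(B) = 0 (p(B) = 3*(B - B) = 3*0 = 0)
m(k) = k² + k/2 (m(k) = ((k² + k*k) + k)/2 = ((k² + k²) + k)/2 = (2*k² + k)/2 = (k + 2*k²)/2 = k² + k/2)
u(D, Z) = 8 - D/3 - Z/3 (u(D, Z) = 8 - (Z + D)/3 = 8 - (D + Z)/3 = 8 + (-D/3 - Z/3) = 8 - D/3 - Z/3)
(1*F(0, 3))*u(-1/(-5), m(p(6))) = (1*(-1*0))*(8 - (-1)/(3*(-5)) - 0*(½ + 0)) = (1*0)*(8 - (-1)*(-1)/(3*5) - 0/2) = 0*(8 - ⅓*⅕ - ⅓*0) = 0*(8 - 1/15 + 0) = 0*(119/15) = 0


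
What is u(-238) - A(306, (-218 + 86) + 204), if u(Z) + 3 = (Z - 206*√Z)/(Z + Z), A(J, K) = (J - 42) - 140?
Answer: -253/2 + 103*I*√238/238 ≈ -126.5 + 6.6765*I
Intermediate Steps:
A(J, K) = -182 + J (A(J, K) = (-42 + J) - 140 = -182 + J)
u(Z) = -3 + (Z - 206*√Z)/(2*Z) (u(Z) = -3 + (Z - 206*√Z)/(Z + Z) = -3 + (Z - 206*√Z)/((2*Z)) = -3 + (Z - 206*√Z)*(1/(2*Z)) = -3 + (Z - 206*√Z)/(2*Z))
u(-238) - A(306, (-218 + 86) + 204) = (-5/2 - (-103)*I*√238/238) - (-182 + 306) = (-5/2 - (-103)*I*√238/238) - 1*124 = (-5/2 + 103*I*√238/238) - 124 = -253/2 + 103*I*√238/238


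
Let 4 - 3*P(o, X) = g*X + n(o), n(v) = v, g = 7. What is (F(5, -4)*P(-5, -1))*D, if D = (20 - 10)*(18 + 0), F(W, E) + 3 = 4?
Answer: 960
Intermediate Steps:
P(o, X) = 4/3 - 7*X/3 - o/3 (P(o, X) = 4/3 - (7*X + o)/3 = 4/3 - (o + 7*X)/3 = 4/3 + (-7*X/3 - o/3) = 4/3 - 7*X/3 - o/3)
F(W, E) = 1 (F(W, E) = -3 + 4 = 1)
D = 180 (D = 10*18 = 180)
(F(5, -4)*P(-5, -1))*D = (1*(4/3 - 7/3*(-1) - 1/3*(-5)))*180 = (1*(4/3 + 7/3 + 5/3))*180 = (1*(16/3))*180 = (16/3)*180 = 960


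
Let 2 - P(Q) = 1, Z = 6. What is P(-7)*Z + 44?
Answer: 50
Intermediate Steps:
P(Q) = 1 (P(Q) = 2 - 1*1 = 2 - 1 = 1)
P(-7)*Z + 44 = 1*6 + 44 = 6 + 44 = 50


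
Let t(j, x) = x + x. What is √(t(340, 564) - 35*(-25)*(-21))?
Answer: I*√17247 ≈ 131.33*I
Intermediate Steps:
t(j, x) = 2*x
√(t(340, 564) - 35*(-25)*(-21)) = √(2*564 - 35*(-25)*(-21)) = √(1128 + 875*(-21)) = √(1128 - 18375) = √(-17247) = I*√17247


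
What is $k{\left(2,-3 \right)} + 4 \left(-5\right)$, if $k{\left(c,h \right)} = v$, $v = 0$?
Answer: $-20$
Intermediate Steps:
$k{\left(c,h \right)} = 0$
$k{\left(2,-3 \right)} + 4 \left(-5\right) = 0 + 4 \left(-5\right) = 0 - 20 = -20$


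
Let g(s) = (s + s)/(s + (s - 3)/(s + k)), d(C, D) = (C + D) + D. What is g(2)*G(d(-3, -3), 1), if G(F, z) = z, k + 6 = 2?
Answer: 8/5 ≈ 1.6000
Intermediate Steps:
k = -4 (k = -6 + 2 = -4)
d(C, D) = C + 2*D
g(s) = 2*s/(s + (-3 + s)/(-4 + s)) (g(s) = (s + s)/(s + (s - 3)/(s - 4)) = (2*s)/(s + (-3 + s)/(-4 + s)) = 2*s/(s + (-3 + s)/(-4 + s)))
g(2)*G(d(-3, -3), 1) = (2*2*(-4 + 2)/(-3 + 2**2 - 3*2))*1 = (2*2*(-2)/(-3 + 4 - 6))*1 = (2*2*(-2)/(-5))*1 = (2*2*(-1/5)*(-2))*1 = (8/5)*1 = 8/5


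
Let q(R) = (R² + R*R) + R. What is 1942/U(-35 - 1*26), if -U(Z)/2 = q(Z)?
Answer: -971/7381 ≈ -0.13155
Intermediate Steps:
q(R) = R + 2*R² (q(R) = (R² + R²) + R = 2*R² + R = R + 2*R²)
U(Z) = -2*Z*(1 + 2*Z)
1942/U(-35 - 1*26) = 1942/((-2*(-35 - 1*26)*(1 + 2*(-35 - 1*26)))) = 1942/((-2*(-35 - 26)*(1 + 2*(-35 - 26)))) = 1942/((-2*(-61)*(1 + 2*(-61)))) = 1942/((-2*(-61)*(1 - 122))) = 1942/((-2*(-61)*(-121))) = 1942/(-14762) = 1942*(-1/14762) = -971/7381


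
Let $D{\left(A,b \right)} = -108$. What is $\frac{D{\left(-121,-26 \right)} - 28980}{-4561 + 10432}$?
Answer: $- \frac{9696}{1957} \approx -4.9545$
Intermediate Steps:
$\frac{D{\left(-121,-26 \right)} - 28980}{-4561 + 10432} = \frac{-108 - 28980}{-4561 + 10432} = \frac{-108 - 28980}{5871} = \left(-29088\right) \frac{1}{5871} = - \frac{9696}{1957}$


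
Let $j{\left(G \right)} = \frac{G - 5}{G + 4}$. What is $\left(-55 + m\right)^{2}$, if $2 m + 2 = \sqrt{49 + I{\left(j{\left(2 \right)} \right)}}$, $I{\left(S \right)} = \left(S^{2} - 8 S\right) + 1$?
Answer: $\frac{\left(224 - \sqrt{217}\right)^{2}}{16} \approx 2737.1$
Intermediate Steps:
$j{\left(G \right)} = \frac{-5 + G}{4 + G}$
$I{\left(S \right)} = 1 + S^{2} - 8 S$
$m = -1 + \frac{\sqrt{217}}{4}$ ($m = -1 + \frac{\sqrt{49 + \left(1 + \left(\frac{-5 + 2}{4 + 2}\right)^{2} - 8 \frac{-5 + 2}{4 + 2}\right)}}{2} = -1 + \frac{\sqrt{49 + \left(1 + \left(\frac{1}{6} \left(-3\right)\right)^{2} - 8 \cdot \frac{1}{6} \left(-3\right)\right)}}{2} = -1 + \frac{\sqrt{49 + \left(1 + \left(- \frac{1}{2}\right)^{2} - -4\right)}}{2} = -1 + \frac{\sqrt{49 + \left(1 + \frac{1}{4} + 4\right)}}{2} = -1 + \frac{\sqrt{49 + \frac{21}{4}}}{2} = -1 + \frac{\sqrt{\frac{217}{4}}}{2} = -1 + \frac{\frac{1}{2} \sqrt{217}}{2} = -1 + \frac{\sqrt{217}}{4} \approx 2.6827$)
$\left(-55 + m\right)^{2} = \left(-55 - \left(1 - \frac{\sqrt{217}}{4}\right)\right)^{2} = \left(-56 + \frac{\sqrt{217}}{4}\right)^{2}$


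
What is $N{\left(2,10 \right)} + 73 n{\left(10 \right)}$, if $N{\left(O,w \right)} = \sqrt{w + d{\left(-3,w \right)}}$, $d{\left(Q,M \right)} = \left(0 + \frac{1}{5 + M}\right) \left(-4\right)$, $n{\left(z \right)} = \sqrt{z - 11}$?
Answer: $73 i + \frac{\sqrt{2190}}{15} \approx 3.1198 + 73.0 i$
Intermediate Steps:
$n{\left(z \right)} = \sqrt{-11 + z}$
$d{\left(Q,M \right)} = - \frac{4}{5 + M}$ ($d{\left(Q,M \right)} = \frac{1}{5 + M} \left(-4\right) = - \frac{4}{5 + M}$)
$N{\left(O,w \right)} = \sqrt{w - \frac{4}{5 + w}}$
$N{\left(2,10 \right)} + 73 n{\left(10 \right)} = \sqrt{\frac{-4 + 10 \left(5 + 10\right)}{5 + 10}} + 73 \sqrt{-11 + 10} = \sqrt{\frac{-4 + 10 \cdot 15}{15}} + 73 \sqrt{-1} = \sqrt{\frac{-4 + 150}{15}} + 73 i = \sqrt{\frac{1}{15} \cdot 146} + 73 i = \sqrt{\frac{146}{15}} + 73 i = \frac{\sqrt{2190}}{15} + 73 i = 73 i + \frac{\sqrt{2190}}{15}$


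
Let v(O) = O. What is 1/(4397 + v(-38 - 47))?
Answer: 1/4312 ≈ 0.00023191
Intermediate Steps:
1/(4397 + v(-38 - 47)) = 1/(4397 + (-38 - 47)) = 1/(4397 - 85) = 1/4312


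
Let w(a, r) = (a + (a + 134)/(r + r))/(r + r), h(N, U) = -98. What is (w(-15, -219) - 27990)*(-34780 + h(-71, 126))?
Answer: 31214106041123/31974 ≈ 9.7623e+8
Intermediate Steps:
w(a, r) = (a + (134 + a)/(2*r))/(2*r) (w(a, r) = (a + (134 + a)/((2*r)))/((2*r)) = (a + (134 + a)*(1/(2*r)))*(1/(2*r)) = (a + (134 + a)/(2*r))*(1/(2*r)) = (a + (134 + a)/(2*r))/(2*r))
(w(-15, -219) - 27990)*(-34780 + h(-71, 126)) = ((1/4)*(134 - 15 + 2*(-15)*(-219))/(-219)**2 - 27990)*(-34780 - 98) = ((1/4)*(1/47961)*(134 - 15 + 6570) - 27990)*(-34878) = ((1/4)*(1/47961)*6689 - 27990)*(-34878) = (6689/191844 - 27990)*(-34878) = -5369706871/191844*(-34878) = 31214106041123/31974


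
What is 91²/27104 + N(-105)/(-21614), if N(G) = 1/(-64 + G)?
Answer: 2160613025/7071754976 ≈ 0.30553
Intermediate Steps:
91²/27104 + N(-105)/(-21614) = 91²/27104 + 1/(-64 - 105*(-21614)) = 8281*(1/27104) - 1/21614/(-169) = 1183/3872 - 1/169*(-1/21614) = 1183/3872 + 1/3652766 = 2160613025/7071754976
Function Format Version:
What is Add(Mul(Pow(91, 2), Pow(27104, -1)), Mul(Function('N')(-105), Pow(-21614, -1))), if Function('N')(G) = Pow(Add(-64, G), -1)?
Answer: Rational(2160613025, 7071754976) ≈ 0.30553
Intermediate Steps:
Add(Mul(Pow(91, 2), Pow(27104, -1)), Mul(Function('N')(-105), Pow(-21614, -1))) = Add(Mul(Pow(91, 2), Pow(27104, -1)), Mul(Pow(Add(-64, -105), -1), Pow(-21614, -1))) = Add(Mul(8281, Rational(1, 27104)), Mul(Pow(-169, -1), Rational(-1, 21614))) = Add(Rational(1183, 3872), Mul(Rational(-1, 169), Rational(-1, 21614))) = Add(Rational(1183, 3872), Rational(1, 3652766)) = Rational(2160613025, 7071754976)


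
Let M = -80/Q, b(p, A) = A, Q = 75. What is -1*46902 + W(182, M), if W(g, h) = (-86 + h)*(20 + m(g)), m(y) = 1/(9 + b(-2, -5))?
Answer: -486651/10 ≈ -48665.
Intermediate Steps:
m(y) = 1/4 (m(y) = 1/(9 - 5) = 1/4)
M = -16/15 (M = -80/75 = -80*1/75 = -16/15 ≈ -1.0667)
W(g, h) = -3483/2 + 81*h/4 (W(g, h) = (-86 + h)*(20 + 1/4) = (-86 + h)*(81/4) = -3483/2 + 81*h/4)
-1*46902 + W(182, M) = -1*46902 + (-3483/2 + (81/4)*(-16/15)) = -46902 + (-3483/2 - 108/5) = -46902 - 17631/10 = -486651/10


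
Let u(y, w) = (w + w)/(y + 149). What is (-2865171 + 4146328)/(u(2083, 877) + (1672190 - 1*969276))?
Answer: 1429771212/784452901 ≈ 1.8226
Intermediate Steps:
u(y, w) = 2*w/(149 + y) (u(y, w) = (2*w)/(149 + y) = 2*w/(149 + y))
(-2865171 + 4146328)/(u(2083, 877) + (1672190 - 1*969276)) = (-2865171 + 4146328)/(2*877/(149 + 2083) + (1672190 - 1*969276)) = 1281157/(2*877/2232 + (1672190 - 969276)) = 1281157/(2*877*(1/2232) + 702914) = 1281157/(877/1116 + 702914) = 1281157/(784452901/1116) = 1281157*(1116/784452901) = 1429771212/784452901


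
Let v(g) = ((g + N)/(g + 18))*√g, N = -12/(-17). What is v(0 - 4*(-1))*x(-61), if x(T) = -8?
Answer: -640/187 ≈ -3.4225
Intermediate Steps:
N = 12/17 (N = -12*(-1/17) = 12/17 ≈ 0.70588)
v(g) = √g*(12/17 + g)/(18 + g) (v(g) = ((g + 12/17)/(g + 18))*√g = ((12/17 + g)/(18 + g))*√g = √g*(12/17 + g)/(18 + g))
v(0 - 4*(-1))*x(-61) = (√(0 - 4*(-1))*(12/17 + (0 - 4*(-1)))/(18 + (0 - 4*(-1))))*(-8) = (√(0 + 4)*(12/17 + (0 + 4))/(18 + (0 + 4)))*(-8) = (√4*(12/17 + 4)/(18 + 4))*(-8) = (2*(80/17)/22)*(-8) = (2*(1/22)*(80/17))*(-8) = (80/187)*(-8) = -640/187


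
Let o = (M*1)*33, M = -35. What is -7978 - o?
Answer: -6823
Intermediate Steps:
o = -1155 (o = -35*1*33 = -35*33 = -1155)
-7978 - o = -7978 - 1*(-1155) = -7978 + 1155 = -6823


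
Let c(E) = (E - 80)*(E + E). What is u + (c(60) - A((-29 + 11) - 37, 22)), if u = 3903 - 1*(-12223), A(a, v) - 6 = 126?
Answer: 13594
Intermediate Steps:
A(a, v) = 132 (A(a, v) = 6 + 126 = 132)
c(E) = 2*E*(-80 + E) (c(E) = (-80 + E)*(2*E) = 2*E*(-80 + E))
u = 16126 (u = 3903 + 12223 = 16126)
u + (c(60) - A((-29 + 11) - 37, 22)) = 16126 + (2*60*(-80 + 60) - 1*132) = 16126 + (2*60*(-20) - 132) = 16126 + (-2400 - 132) = 16126 - 2532 = 13594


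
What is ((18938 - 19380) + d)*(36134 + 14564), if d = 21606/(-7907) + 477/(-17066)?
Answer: -28704806147887/1273027 ≈ -2.2548e+7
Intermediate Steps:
d = -7028295/2546054 (d = 21606*(-1/7907) + 477*(-1/17066) = -21606/7907 - 9/322 = -7028295/2546054 ≈ -2.7605)
((18938 - 19380) + d)*(36134 + 14564) = ((18938 - 19380) - 7028295/2546054)*(36134 + 14564) = (-442 - 7028295/2546054)*50698 = -1132384163/2546054*50698 = -28704806147887/1273027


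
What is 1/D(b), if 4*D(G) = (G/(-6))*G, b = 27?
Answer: -8/243 ≈ -0.032922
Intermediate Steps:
D(G) = -G**2/24 (D(G) = ((G/(-6))*G)/4 = ((G*(-1/6))*G)/4 = ((-G/6)*G)/4 = (-G**2/6)/4 = -G**2/24)
1/D(b) = 1/(-1/24*27**2) = 1/(-1/24*729) = 1/(-243/8) = -8/243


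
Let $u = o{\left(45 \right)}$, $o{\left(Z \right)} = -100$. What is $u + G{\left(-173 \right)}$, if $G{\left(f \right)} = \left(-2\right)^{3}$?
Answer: $-108$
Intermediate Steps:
$G{\left(f \right)} = -8$
$u = -100$
$u + G{\left(-173 \right)} = -100 - 8 = -108$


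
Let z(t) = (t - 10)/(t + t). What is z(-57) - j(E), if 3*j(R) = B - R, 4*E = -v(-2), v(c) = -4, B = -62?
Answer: 2461/114 ≈ 21.588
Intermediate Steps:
E = 1 (E = (-1*(-4))/4 = (¼)*4 = 1)
j(R) = -62/3 - R/3 (j(R) = (-62 - R)/3 = -62/3 - R/3)
z(t) = (-10 + t)/(2*t) (z(t) = (-10 + t)/((2*t)) = (-10 + t)*(1/(2*t)) = (-10 + t)/(2*t))
z(-57) - j(E) = (½)*(-10 - 57)/(-57) - (-62/3 - ⅓*1) = (½)*(-1/57)*(-67) - (-62/3 - ⅓) = 67/114 - 1*(-21) = 67/114 + 21 = 2461/114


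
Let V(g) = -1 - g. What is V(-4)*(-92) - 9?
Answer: -285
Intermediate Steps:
V(-4)*(-92) - 9 = (-1 - 1*(-4))*(-92) - 9 = (-1 + 4)*(-92) - 9 = 3*(-92) - 9 = -276 - 9 = -285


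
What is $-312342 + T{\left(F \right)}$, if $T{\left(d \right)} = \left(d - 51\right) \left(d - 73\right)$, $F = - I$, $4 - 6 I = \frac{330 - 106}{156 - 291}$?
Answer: $- \frac{50601901511}{164025} \approx -3.085 \cdot 10^{5}$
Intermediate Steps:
$I = \frac{382}{405}$ ($I = \frac{2}{3} - \frac{\left(330 - 106\right) \frac{1}{156 - 291}}{6} = \frac{2}{3} - \frac{\left(330 - 106\right) \frac{1}{-135}}{6} = \frac{2}{3} - \frac{224 \left(- \frac{1}{135}\right)}{6} = \frac{2}{3} - - \frac{112}{405} = \frac{2}{3} + \frac{112}{405} = \frac{382}{405} \approx 0.94321$)
$F = - \frac{382}{405}$ ($F = \left(-1\right) \frac{382}{405} = - \frac{382}{405} \approx -0.94321$)
$T{\left(d \right)} = \left(-73 + d\right) \left(-51 + d\right)$ ($T{\left(d \right)} = \left(-51 + d\right) \left(-73 + d\right) = \left(-73 + d\right) \left(-51 + d\right)$)
$-312342 + T{\left(F \right)} = -312342 + \left(3723 + \left(- \frac{382}{405}\right)^{2} - - \frac{47368}{405}\right) = -312342 + \left(3723 + \frac{145924}{164025} + \frac{47368}{405}\right) = -312342 + \frac{629995039}{164025} = - \frac{50601901511}{164025}$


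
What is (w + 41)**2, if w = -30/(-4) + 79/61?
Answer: 36905625/14884 ≈ 2479.6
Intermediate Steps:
w = 1073/122 (w = -30*(-1/4) + 79*(1/61) = 15/2 + 79/61 = 1073/122 ≈ 8.7951)
(w + 41)**2 = (1073/122 + 41)**2 = (6075/122)**2 = 36905625/14884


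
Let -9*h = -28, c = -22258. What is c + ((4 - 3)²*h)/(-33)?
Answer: -6610654/297 ≈ -22258.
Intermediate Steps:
h = 28/9 (h = -⅑*(-28) = 28/9 ≈ 3.1111)
c + ((4 - 3)²*h)/(-33) = -22258 + ((4 - 3)²*(28/9))/(-33) = -22258 + (1²*(28/9))*(-1/33) = -22258 + (1*(28/9))*(-1/33) = -22258 + (28/9)*(-1/33) = -22258 - 28/297 = -6610654/297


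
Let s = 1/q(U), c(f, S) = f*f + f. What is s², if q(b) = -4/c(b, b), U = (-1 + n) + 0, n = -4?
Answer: 25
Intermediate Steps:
U = -5 (U = (-1 - 4) + 0 = -5 + 0 = -5)
c(f, S) = f + f² (c(f, S) = f² + f = f + f²)
q(b) = -4/(b*(1 + b)) (q(b) = -4*1/(b*(1 + b)) = -4/(b*(1 + b)))
s = -5 (s = 1/(-4/(-5*(1 - 5))) = 1/(-4*(-⅕)/(-4)) = 1/(-4*(-⅕)*(-¼)) = 1/(-⅕) = -5)
s² = (-5)² = 25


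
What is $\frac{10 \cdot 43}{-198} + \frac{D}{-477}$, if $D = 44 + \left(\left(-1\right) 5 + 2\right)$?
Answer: $- \frac{11846}{5247} \approx -2.2577$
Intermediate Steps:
$D = 41$ ($D = 44 + \left(-5 + 2\right) = 44 - 3 = 41$)
$\frac{10 \cdot 43}{-198} + \frac{D}{-477} = \frac{10 \cdot 43}{-198} + \frac{41}{-477} = 430 \left(- \frac{1}{198}\right) + 41 \left(- \frac{1}{477}\right) = - \frac{215}{99} - \frac{41}{477} = - \frac{11846}{5247}$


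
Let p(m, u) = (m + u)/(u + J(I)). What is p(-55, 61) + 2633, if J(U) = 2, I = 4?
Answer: 55295/21 ≈ 2633.1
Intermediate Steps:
p(m, u) = (m + u)/(2 + u) (p(m, u) = (m + u)/(u + 2) = (m + u)/(2 + u))
p(-55, 61) + 2633 = (-55 + 61)/(2 + 61) + 2633 = 6/63 + 2633 = (1/63)*6 + 2633 = 2/21 + 2633 = 55295/21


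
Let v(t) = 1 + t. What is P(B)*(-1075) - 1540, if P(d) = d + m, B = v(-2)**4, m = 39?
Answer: -44540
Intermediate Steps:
B = 1 (B = (1 - 2)**4 = (-1)**4 = 1)
P(d) = 39 + d (P(d) = d + 39 = 39 + d)
P(B)*(-1075) - 1540 = (39 + 1)*(-1075) - 1540 = 40*(-1075) - 1540 = -43000 - 1540 = -44540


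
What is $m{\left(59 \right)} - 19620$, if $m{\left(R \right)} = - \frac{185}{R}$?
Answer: $- \frac{1157765}{59} \approx -19623.0$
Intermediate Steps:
$m{\left(59 \right)} - 19620 = - \frac{185}{59} - 19620 = - \frac{1157765}{59}$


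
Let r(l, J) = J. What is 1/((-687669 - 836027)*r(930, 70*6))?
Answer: -1/639952320 ≈ -1.5626e-9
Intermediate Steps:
1/((-687669 - 836027)*r(930, 70*6)) = 1/((-687669 - 836027)*((70*6))) = 1/(-1523696*420) = -1/1523696*1/420 = -1/639952320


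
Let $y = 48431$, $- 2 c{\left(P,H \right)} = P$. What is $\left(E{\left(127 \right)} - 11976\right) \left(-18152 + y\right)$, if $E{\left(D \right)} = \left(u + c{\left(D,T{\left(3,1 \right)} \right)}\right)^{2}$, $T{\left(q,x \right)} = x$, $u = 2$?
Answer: $- \frac{992394225}{4} \approx -2.481 \cdot 10^{8}$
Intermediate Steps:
$c{\left(P,H \right)} = - \frac{P}{2}$
$E{\left(D \right)} = \left(2 - \frac{D}{2}\right)^{2}$
$\left(E{\left(127 \right)} - 11976\right) \left(-18152 + y\right) = \left(\frac{\left(-4 + 127\right)^{2}}{4} - 11976\right) \left(-18152 + 48431\right) = \left(\frac{123^{2}}{4} - 11976\right) 30279 = \left(\frac{1}{4} \cdot 15129 - 11976\right) 30279 = \left(\frac{15129}{4} - 11976\right) 30279 = \left(- \frac{32775}{4}\right) 30279 = - \frac{992394225}{4}$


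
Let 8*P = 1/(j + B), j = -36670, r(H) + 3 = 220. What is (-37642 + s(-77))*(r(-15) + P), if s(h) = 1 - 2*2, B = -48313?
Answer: -5553785183115/679864 ≈ -8.1690e+6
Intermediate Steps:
r(H) = 217 (r(H) = -3 + 220 = 217)
s(h) = -3 (s(h) = 1 - 4 = -3)
P = -1/679864 (P = 1/(8*(-36670 - 48313)) = (1/8)/(-84983) = (1/8)*(-1/84983) = -1/679864 ≈ -1.4709e-6)
(-37642 + s(-77))*(r(-15) + P) = (-37642 - 3)*(217 - 1/679864) = -37645*147530487/679864 = -5553785183115/679864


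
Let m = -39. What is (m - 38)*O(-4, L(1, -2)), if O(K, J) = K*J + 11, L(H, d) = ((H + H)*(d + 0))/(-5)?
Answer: -3003/5 ≈ -600.60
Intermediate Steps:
L(H, d) = -2*H*d/5 (L(H, d) = ((2*H)*d)*(-1/5) = (2*H*d)*(-1/5) = -2*H*d/5)
O(K, J) = 11 + J*K (O(K, J) = J*K + 11 = 11 + J*K)
(m - 38)*O(-4, L(1, -2)) = (-39 - 38)*(11 - 2/5*1*(-2)*(-4)) = -77*(11 + (4/5)*(-4)) = -77*(11 - 16/5) = -77*39/5 = -3003/5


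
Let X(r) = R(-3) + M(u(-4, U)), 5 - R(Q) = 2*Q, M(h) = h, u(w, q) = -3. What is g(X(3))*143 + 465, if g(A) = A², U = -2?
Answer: 9617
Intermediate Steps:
R(Q) = 5 - 2*Q
X(r) = 8 (X(r) = (5 - 2*(-3)) - 3 = (5 + 6) - 3 = 11 - 3 = 8)
g(X(3))*143 + 465 = 8²*143 + 465 = 64*143 + 465 = 9152 + 465 = 9617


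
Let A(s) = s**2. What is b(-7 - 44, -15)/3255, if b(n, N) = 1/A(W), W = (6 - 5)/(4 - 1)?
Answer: 3/1085 ≈ 0.0027650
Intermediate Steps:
W = 1/3 ≈ 0.33333
b(n, N) = 9 (b(n, N) = 1/((1/3)**2) = 1/(1/9) = 9)
b(-7 - 44, -15)/3255 = 9/3255 = 9*(1/3255) = 3/1085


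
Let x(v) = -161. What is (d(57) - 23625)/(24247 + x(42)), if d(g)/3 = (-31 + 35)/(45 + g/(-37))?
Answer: -3165713/3227524 ≈ -0.98085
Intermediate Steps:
d(g) = 12/(45 - g/37) (d(g) = 3*((-31 + 35)/(45 + g/(-37))) = 3*(4/(45 + g*(-1/37))) = 3*(4/(45 - g/37)) = 12/(45 - g/37))
(d(57) - 23625)/(24247 + x(42)) = (-444/(-1665 + 57) - 23625)/(24247 - 161) = (-444/(-1608) - 23625)/24086 = (-444*(-1/1608) - 23625)*(1/24086) = (37/134 - 23625)*(1/24086) = -3165713/134*1/24086 = -3165713/3227524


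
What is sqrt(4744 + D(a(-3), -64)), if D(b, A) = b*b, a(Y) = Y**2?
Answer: 5*sqrt(193) ≈ 69.462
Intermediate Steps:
D(b, A) = b**2
sqrt(4744 + D(a(-3), -64)) = sqrt(4744 + ((-3)**2)**2) = sqrt(4744 + 9**2) = sqrt(4744 + 81) = sqrt(4825) = 5*sqrt(193)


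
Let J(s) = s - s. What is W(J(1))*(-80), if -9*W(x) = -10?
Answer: -800/9 ≈ -88.889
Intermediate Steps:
J(s) = 0
W(x) = 10/9 (W(x) = -1/9*(-10) = 10/9)
W(J(1))*(-80) = (10/9)*(-80) = -800/9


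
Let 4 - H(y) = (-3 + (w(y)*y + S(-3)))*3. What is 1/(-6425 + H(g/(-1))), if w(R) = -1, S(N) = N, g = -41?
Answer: -1/6280 ≈ -0.00015924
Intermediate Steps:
H(y) = 22 + 3*y (H(y) = 4 - (-3 + (-y - 3))*3 = 4 - (-3 + (-3 - y))*3 = 4 - (-6 - y)*3 = 4 - (-18 - 3*y) = 4 + (18 + 3*y) = 22 + 3*y)
1/(-6425 + H(g/(-1))) = 1/(-6425 + (22 + 3*(-41/(-1)))) = 1/(-6425 + (22 + 3*(-41*(-1)))) = 1/(-6425 + (22 + 3*41)) = 1/(-6425 + (22 + 123)) = 1/(-6425 + 145) = 1/(-6280) = -1/6280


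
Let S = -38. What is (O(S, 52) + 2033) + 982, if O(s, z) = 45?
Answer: 3060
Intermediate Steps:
(O(S, 52) + 2033) + 982 = (45 + 2033) + 982 = 2078 + 982 = 3060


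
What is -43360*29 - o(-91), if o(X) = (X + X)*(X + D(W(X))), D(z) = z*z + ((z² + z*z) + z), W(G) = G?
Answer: 3230862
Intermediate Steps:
D(z) = z + 3*z² (D(z) = z² + ((z² + z²) + z) = z² + (2*z² + z) = z² + (z + 2*z²) = z + 3*z²)
o(X) = 2*X*(X + X*(1 + 3*X)) (o(X) = (X + X)*(X + X*(1 + 3*X)) = (2*X)*(X + X*(1 + 3*X)) = 2*X*(X + X*(1 + 3*X)))
-43360*29 - o(-91) = -43360*29 - (-91)²*(4 + 6*(-91)) = -1257440 - 8281*(4 - 546) = -1257440 - 8281*(-542) = -1257440 - 1*(-4488302) = -1257440 + 4488302 = 3230862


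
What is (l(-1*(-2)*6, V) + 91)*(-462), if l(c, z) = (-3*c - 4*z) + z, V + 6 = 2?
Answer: -30954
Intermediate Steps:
V = -4 (V = -6 + 2 = -4)
l(c, z) = -3*c - 3*z (l(c, z) = (-4*z - 3*c) + z = -3*c - 3*z)
(l(-1*(-2)*6, V) + 91)*(-462) = ((-3*(-1*(-2))*6 - 3*(-4)) + 91)*(-462) = ((-6*6 + 12) + 91)*(-462) = ((-3*12 + 12) + 91)*(-462) = ((-36 + 12) + 91)*(-462) = (-24 + 91)*(-462) = 67*(-462) = -30954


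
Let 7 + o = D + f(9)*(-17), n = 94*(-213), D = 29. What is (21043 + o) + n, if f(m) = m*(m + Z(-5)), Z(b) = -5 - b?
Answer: -334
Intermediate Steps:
n = -20022
f(m) = m² (f(m) = m*(m + (-5 - 1*(-5))) = m*(m + (-5 + 5)) = m*(m + 0) = m*m = m²)
o = -1355 (o = -7 + (29 + 9²*(-17)) = -7 + (29 + 81*(-17)) = -7 + (29 - 1377) = -7 - 1348 = -1355)
(21043 + o) + n = (21043 - 1355) - 20022 = 19688 - 20022 = -334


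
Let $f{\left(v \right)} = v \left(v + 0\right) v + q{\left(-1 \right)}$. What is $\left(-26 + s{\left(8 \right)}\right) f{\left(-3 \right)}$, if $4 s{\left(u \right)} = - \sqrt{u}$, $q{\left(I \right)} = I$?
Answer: $728 + 14 \sqrt{2} \approx 747.8$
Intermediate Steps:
$s{\left(u \right)} = - \frac{\sqrt{u}}{4}$ ($s{\left(u \right)} = \frac{\left(-1\right) \sqrt{u}}{4} = - \frac{\sqrt{u}}{4}$)
$f{\left(v \right)} = -1 + v^{3}$ ($f{\left(v \right)} = v \left(v + 0\right) v - 1 = v v v - 1 = v^{2} v - 1 = v^{3} - 1 = -1 + v^{3}$)
$\left(-26 + s{\left(8 \right)}\right) f{\left(-3 \right)} = \left(-26 - \frac{\sqrt{8}}{4}\right) \left(-1 + \left(-3\right)^{3}\right) = \left(-26 - \frac{2 \sqrt{2}}{4}\right) \left(-1 - 27\right) = \left(-26 - \frac{\sqrt{2}}{2}\right) \left(-28\right) = 728 + 14 \sqrt{2}$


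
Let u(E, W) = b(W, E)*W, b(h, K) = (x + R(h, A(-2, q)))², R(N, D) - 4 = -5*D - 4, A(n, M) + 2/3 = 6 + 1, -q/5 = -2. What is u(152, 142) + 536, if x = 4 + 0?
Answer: 983062/9 ≈ 1.0923e+5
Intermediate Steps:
q = 10 (q = -5*(-2) = 10)
x = 4
A(n, M) = 19/3 (A(n, M) = -⅔ + (6 + 1) = -⅔ + 7 = 19/3)
R(N, D) = -5*D (R(N, D) = 4 + (-5*D - 4) = 4 + (-4 - 5*D) = -5*D)
b(h, K) = 6889/9 (b(h, K) = (4 - 5*19/3)² = (4 - 95/3)² = (-83/3)² = 6889/9)
u(E, W) = 6889*W/9
u(152, 142) + 536 = (6889/9)*142 + 536 = 978238/9 + 536 = 983062/9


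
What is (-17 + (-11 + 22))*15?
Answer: -90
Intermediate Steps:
(-17 + (-11 + 22))*15 = (-17 + 11)*15 = -6*15 = -90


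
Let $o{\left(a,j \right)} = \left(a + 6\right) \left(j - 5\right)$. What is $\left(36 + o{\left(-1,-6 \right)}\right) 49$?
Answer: $-931$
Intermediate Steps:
$o{\left(a,j \right)} = \left(-5 + j\right) \left(6 + a\right)$ ($o{\left(a,j \right)} = \left(6 + a\right) \left(-5 + j\right) = \left(-5 + j\right) \left(6 + a\right)$)
$\left(36 + o{\left(-1,-6 \right)}\right) 49 = \left(36 - 55\right) 49 = \left(-19\right) 49 = -931$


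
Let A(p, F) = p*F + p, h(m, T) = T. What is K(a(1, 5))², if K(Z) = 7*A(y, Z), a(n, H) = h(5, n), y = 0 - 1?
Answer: 196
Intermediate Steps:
y = -1
A(p, F) = p + F*p (A(p, F) = F*p + p = p + F*p)
a(n, H) = n
K(Z) = -7 - 7*Z (K(Z) = 7*(-(1 + Z)) = 7*(-1 - Z) = -7 - 7*Z)
K(a(1, 5))² = (-7 - 7*1)² = (-7 - 7)² = (-14)² = 196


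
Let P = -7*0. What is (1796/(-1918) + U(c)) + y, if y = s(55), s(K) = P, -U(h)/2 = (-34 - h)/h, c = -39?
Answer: -25432/37401 ≈ -0.67998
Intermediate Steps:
U(h) = -2*(-34 - h)/h
P = 0
s(K) = 0
y = 0
(1796/(-1918) + U(c)) + y = (1796/(-1918) + (2 + 68/(-39))) + 0 = (1796*(-1/1918) + (2 + 68*(-1/39))) + 0 = (-898/959 + (2 - 68/39)) + 0 = (-898/959 + 10/39) + 0 = -25432/37401 + 0 = -25432/37401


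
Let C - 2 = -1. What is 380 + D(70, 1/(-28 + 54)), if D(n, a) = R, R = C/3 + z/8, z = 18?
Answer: 4591/12 ≈ 382.58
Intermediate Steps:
C = 1 (C = 2 - 1 = 1)
R = 31/12 (R = 1/3 + 18/8 = 1*(⅓) + 18*(⅛) = ⅓ + 9/4 = 31/12 ≈ 2.5833)
D(n, a) = 31/12
380 + D(70, 1/(-28 + 54)) = 380 + 31/12 = 4591/12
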